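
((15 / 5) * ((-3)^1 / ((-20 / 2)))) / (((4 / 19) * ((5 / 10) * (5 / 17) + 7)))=323 / 540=0.60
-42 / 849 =-0.05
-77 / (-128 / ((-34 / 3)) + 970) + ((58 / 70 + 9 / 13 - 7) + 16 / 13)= -32841901 / 7590310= -4.33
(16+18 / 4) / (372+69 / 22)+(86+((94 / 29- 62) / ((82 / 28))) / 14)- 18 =653744683 / 9812817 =66.62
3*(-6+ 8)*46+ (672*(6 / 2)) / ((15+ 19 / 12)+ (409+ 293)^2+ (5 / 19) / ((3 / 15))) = 31012756116 / 112363393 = 276.00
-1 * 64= -64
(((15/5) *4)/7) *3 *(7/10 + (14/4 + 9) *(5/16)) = 6633/280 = 23.69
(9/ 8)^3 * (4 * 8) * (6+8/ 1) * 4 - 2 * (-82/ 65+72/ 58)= 9619307/ 3770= 2551.54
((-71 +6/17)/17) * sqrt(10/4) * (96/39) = -19216 * sqrt(10)/3757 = -16.17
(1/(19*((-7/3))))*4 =-12/133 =-0.09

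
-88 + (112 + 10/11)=274/11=24.91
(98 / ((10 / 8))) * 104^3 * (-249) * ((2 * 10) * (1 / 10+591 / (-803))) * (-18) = -20186163690061824 / 4015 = -5027687095905.81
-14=-14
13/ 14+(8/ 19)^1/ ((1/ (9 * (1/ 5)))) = 2243/ 1330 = 1.69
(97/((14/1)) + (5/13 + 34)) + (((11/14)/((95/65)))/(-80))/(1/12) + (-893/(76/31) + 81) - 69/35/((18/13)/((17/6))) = -30630469/124488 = -246.05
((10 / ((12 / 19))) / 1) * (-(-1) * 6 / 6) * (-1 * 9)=-285 / 2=-142.50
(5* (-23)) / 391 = -5 / 17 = -0.29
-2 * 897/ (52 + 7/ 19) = -34086/ 995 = -34.26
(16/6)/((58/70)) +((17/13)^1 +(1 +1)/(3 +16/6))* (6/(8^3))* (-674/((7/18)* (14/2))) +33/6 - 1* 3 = 54273389/60295872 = 0.90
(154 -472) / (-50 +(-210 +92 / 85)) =4505 / 3668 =1.23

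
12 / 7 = 1.71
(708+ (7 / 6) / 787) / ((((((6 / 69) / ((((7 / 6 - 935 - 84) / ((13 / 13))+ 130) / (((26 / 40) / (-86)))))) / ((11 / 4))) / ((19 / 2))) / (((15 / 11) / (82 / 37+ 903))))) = 309552611219113675 / 8224005192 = 37640128.38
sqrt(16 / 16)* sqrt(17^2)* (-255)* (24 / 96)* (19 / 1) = -82365 / 4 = -20591.25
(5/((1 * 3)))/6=5/18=0.28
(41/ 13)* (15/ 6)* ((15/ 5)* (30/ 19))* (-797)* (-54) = 397025550/ 247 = 1607390.89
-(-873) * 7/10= 6111/10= 611.10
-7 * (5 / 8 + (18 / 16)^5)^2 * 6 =-132822098661 / 536870912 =-247.40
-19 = -19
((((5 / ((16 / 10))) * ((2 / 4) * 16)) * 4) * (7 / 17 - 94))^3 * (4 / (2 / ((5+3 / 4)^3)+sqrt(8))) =3135985319670848000000 / 727290260833 - 596180209131800119000000 * sqrt(2) / 727290260833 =-1154958614585.14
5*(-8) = -40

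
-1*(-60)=60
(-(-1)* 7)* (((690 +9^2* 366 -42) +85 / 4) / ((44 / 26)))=125394.90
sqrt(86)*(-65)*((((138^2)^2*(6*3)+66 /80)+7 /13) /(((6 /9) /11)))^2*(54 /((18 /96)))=-112941819004139283512994803361*sqrt(86) /520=-2014191041599450431997190000.00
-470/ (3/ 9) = -1410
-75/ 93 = -25/ 31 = -0.81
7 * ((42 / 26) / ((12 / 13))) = 49 / 4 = 12.25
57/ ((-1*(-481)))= 57/ 481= 0.12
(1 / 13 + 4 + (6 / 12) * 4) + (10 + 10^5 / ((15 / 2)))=520627 / 39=13349.41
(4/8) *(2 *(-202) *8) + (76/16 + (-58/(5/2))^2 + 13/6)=-321253/300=-1070.84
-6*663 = -3978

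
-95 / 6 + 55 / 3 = 5 / 2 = 2.50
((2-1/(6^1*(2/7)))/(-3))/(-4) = 17/144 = 0.12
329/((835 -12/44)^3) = 437899/774126376568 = 0.00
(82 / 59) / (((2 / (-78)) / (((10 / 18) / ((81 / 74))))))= -394420 / 14337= -27.51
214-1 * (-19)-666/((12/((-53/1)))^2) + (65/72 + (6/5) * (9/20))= -2870366/225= -12757.18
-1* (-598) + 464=1062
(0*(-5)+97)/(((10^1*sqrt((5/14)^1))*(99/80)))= 776*sqrt(70)/495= 13.12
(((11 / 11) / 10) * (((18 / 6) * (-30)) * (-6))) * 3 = 162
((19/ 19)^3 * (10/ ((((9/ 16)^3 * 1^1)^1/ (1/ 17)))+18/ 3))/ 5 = 115318/ 61965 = 1.86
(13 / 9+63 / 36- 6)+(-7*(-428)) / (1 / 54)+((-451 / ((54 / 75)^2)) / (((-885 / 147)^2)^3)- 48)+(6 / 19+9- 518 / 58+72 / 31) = 235969990674192666636136 / 1458983532621890025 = 161735.88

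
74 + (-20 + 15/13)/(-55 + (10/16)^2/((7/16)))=292858/3939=74.35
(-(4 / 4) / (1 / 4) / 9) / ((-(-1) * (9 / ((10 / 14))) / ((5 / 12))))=-25 / 1701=-0.01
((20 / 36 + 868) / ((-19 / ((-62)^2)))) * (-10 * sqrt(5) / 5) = 60097096 * sqrt(5) / 171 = 785854.92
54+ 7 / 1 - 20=41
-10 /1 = -10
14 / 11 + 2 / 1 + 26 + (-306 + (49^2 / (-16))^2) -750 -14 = 60482123 / 2816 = 21478.03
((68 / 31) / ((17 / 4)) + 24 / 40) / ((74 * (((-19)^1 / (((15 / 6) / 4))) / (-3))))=519 / 348688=0.00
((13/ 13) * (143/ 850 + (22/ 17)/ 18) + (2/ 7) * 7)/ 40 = 17137/ 306000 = 0.06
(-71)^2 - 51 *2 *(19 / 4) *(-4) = 6979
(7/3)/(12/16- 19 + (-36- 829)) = -28/10599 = -0.00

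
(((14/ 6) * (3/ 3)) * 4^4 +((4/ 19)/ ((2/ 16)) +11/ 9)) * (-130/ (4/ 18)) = -6671665/ 19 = -351140.26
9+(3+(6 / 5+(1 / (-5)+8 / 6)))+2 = 16.33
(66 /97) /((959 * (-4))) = -33 /186046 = -0.00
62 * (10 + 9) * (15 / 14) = 8835 / 7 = 1262.14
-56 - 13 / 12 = -685 / 12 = -57.08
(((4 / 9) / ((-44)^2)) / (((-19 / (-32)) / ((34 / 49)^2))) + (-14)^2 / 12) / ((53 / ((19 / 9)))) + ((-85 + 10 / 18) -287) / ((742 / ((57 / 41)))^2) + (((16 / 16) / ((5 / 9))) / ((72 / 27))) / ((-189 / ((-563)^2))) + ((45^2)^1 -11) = 3922964312846801347 / 4444695293429160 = 882.62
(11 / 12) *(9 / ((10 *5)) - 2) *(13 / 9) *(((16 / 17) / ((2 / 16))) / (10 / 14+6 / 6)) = -364364 / 34425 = -10.58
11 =11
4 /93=0.04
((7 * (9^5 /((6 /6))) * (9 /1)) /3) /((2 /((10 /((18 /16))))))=5511240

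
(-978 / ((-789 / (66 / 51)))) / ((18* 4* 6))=0.00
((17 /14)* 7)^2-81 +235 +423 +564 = 4853 /4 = 1213.25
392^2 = 153664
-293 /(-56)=293 /56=5.23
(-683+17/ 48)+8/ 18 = -98237/ 144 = -682.20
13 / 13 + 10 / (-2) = -4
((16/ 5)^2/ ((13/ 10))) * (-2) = -1024/ 65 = -15.75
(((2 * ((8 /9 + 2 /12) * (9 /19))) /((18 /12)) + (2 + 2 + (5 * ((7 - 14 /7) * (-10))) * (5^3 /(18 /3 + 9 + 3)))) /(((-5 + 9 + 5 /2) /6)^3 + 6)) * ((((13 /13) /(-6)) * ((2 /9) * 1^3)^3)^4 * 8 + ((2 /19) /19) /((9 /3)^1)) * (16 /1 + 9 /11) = -80396774046244237184 /10870967893025132343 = -7.40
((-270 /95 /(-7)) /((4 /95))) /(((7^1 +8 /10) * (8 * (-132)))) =-75 /64064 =-0.00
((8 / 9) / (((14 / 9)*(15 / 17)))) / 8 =17 / 210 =0.08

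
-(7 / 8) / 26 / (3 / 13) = -0.15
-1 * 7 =-7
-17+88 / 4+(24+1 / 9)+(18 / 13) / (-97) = 330220 / 11349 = 29.10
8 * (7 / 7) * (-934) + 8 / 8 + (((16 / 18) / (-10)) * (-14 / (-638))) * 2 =-107246261 / 14355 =-7471.00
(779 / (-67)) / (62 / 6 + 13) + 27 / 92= -44187 / 215740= -0.20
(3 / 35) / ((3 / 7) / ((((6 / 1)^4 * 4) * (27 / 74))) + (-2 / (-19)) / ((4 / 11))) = 0.30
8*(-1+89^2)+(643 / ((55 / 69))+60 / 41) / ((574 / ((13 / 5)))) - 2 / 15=1230237730793 / 19415550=63363.53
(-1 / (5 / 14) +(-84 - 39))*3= -1887 / 5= -377.40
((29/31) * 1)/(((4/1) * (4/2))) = 29/248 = 0.12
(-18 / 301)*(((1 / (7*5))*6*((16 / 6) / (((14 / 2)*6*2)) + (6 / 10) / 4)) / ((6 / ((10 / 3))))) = -229 / 221235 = -0.00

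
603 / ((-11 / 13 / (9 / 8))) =-70551 / 88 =-801.72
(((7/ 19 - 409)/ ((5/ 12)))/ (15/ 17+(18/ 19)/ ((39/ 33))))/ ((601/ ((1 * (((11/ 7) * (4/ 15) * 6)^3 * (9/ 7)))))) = -19.80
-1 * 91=-91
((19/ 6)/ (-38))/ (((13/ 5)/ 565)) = -2825/ 156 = -18.11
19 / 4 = 4.75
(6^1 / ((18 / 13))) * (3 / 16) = 13 / 16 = 0.81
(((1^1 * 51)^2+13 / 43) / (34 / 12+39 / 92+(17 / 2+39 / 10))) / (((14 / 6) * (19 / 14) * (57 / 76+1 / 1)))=3704670720 / 123570433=29.98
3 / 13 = 0.23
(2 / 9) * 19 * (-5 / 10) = -19 / 9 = -2.11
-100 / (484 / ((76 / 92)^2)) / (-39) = 9025 / 2496351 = 0.00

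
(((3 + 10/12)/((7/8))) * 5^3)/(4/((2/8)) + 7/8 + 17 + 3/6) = 3680/231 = 15.93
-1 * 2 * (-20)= 40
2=2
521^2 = 271441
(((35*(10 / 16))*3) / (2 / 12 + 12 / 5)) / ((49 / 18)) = 10125 / 1078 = 9.39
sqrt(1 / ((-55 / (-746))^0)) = 1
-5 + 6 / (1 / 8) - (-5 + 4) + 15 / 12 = 45.25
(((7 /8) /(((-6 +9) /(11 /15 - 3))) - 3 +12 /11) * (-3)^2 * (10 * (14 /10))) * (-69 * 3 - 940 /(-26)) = 55327.75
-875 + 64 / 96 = -2623 / 3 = -874.33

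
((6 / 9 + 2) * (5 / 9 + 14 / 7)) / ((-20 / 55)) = -506 / 27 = -18.74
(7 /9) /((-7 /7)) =-7 /9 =-0.78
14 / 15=0.93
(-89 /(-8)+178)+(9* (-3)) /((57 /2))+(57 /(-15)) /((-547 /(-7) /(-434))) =87002949 /415720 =209.28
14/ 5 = 2.80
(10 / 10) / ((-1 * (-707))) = 1 / 707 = 0.00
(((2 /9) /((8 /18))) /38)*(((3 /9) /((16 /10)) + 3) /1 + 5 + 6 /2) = 269 /1824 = 0.15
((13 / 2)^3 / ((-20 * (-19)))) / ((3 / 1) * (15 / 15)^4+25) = 2197 / 85120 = 0.03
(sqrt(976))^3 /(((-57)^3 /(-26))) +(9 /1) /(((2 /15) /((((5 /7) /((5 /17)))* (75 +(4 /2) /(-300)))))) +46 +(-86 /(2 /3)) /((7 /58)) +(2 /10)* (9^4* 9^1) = 101504* sqrt(61) /185193 +3231269 /140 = 23084.77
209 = 209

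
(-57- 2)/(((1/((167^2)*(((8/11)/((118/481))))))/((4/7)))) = -2787451.22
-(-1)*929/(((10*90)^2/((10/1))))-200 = -16199071/81000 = -199.99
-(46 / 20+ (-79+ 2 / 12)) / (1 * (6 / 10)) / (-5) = -1148 / 45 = -25.51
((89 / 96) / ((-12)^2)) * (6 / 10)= 89 / 23040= 0.00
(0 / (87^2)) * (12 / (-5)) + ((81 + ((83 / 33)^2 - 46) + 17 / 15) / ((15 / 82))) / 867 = 18957662 / 70812225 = 0.27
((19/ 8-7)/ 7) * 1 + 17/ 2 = 439/ 56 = 7.84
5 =5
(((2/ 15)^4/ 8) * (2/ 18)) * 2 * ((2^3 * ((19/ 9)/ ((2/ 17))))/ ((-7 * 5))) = -5168/ 143521875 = -0.00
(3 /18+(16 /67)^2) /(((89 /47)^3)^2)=0.00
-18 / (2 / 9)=-81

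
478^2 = 228484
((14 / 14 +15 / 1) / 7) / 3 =16 / 21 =0.76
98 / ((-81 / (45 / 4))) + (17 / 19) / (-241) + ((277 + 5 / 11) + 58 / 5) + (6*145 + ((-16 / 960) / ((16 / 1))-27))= 32448751417 / 29012544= 1118.44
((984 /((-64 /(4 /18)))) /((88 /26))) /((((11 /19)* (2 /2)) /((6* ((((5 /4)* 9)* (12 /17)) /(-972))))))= 0.09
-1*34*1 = -34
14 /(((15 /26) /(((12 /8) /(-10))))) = -91 /25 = -3.64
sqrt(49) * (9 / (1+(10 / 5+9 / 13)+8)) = 819 / 152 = 5.39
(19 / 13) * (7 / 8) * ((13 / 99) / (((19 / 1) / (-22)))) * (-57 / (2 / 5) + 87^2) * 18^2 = -935739 / 2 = -467869.50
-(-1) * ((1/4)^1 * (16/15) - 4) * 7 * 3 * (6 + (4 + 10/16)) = -833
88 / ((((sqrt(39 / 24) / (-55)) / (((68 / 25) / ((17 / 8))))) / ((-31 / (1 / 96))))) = 184369152 * sqrt(26) / 65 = 14463106.21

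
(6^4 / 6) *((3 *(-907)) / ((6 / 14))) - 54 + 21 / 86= -117943647 / 86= -1371437.76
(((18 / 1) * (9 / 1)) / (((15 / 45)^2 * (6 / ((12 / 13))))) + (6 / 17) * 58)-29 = 47687 / 221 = 215.78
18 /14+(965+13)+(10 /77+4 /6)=226399 /231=980.08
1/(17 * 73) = 1/1241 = 0.00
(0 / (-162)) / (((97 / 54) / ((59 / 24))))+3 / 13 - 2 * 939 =-24411 / 13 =-1877.77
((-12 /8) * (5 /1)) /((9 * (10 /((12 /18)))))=-1 /18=-0.06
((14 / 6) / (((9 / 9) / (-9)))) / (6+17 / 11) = -231 / 83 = -2.78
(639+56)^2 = 483025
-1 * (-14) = 14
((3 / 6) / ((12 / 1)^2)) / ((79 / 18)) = 1 / 1264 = 0.00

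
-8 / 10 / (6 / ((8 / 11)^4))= -8192 / 219615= -0.04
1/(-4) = -1/4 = -0.25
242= 242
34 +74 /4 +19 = 143 /2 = 71.50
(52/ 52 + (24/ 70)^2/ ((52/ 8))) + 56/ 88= 289818/ 175175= 1.65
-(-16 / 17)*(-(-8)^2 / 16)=-64 / 17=-3.76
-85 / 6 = -14.17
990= 990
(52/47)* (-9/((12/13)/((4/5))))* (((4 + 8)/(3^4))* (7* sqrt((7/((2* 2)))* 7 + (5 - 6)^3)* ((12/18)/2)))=-9464* sqrt(5)/2115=-10.01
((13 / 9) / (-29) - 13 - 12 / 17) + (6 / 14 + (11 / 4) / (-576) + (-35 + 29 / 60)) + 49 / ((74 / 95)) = 22147930111 / 1470954240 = 15.06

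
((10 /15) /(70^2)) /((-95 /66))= -11 /116375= -0.00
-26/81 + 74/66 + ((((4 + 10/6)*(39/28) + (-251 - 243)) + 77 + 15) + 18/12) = -9774799/24948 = -391.81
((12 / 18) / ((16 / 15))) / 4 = 5 / 32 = 0.16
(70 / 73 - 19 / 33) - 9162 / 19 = -481.83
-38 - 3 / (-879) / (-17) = -189279 / 4981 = -38.00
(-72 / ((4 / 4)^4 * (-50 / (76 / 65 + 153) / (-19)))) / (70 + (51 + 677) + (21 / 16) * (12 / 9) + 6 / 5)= -27417456 / 5206175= -5.27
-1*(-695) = 695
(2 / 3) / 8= 1 / 12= 0.08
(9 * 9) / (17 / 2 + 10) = 162 / 37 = 4.38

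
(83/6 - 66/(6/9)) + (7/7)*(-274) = -2155/6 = -359.17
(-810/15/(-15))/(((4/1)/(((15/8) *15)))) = 405/16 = 25.31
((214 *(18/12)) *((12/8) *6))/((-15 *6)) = -321/10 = -32.10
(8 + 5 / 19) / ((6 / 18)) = 471 / 19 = 24.79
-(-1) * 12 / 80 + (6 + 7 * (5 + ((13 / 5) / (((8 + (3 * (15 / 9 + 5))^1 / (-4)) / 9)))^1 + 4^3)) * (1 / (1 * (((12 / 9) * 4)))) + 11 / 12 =12359 / 120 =102.99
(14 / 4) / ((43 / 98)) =343 / 43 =7.98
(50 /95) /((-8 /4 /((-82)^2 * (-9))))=15925.26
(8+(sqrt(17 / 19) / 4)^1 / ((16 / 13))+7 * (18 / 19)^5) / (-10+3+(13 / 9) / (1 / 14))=117 * sqrt(323) / 144704+297321912 / 294655781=1.02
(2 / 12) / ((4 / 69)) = 23 / 8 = 2.88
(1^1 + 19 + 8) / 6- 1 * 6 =-4 / 3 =-1.33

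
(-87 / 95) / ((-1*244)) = 87 / 23180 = 0.00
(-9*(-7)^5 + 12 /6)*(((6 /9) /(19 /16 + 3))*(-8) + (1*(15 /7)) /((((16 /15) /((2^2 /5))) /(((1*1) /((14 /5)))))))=-8338785655 /78792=-105832.90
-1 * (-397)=397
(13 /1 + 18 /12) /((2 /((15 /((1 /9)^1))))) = 3915 /4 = 978.75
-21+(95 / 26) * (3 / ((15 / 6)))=-216 / 13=-16.62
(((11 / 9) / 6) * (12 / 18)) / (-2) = -11 / 162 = -0.07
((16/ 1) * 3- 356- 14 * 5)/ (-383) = 378/ 383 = 0.99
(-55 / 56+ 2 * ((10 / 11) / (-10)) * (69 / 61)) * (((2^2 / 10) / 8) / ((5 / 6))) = -133899 / 1878800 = -0.07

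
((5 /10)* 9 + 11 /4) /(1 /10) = 145 /2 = 72.50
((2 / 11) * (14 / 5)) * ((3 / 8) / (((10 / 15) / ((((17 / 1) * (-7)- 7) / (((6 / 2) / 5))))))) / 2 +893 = 862.93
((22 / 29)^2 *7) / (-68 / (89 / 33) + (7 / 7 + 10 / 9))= -2713788 / 15562705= -0.17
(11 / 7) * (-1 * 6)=-66 / 7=-9.43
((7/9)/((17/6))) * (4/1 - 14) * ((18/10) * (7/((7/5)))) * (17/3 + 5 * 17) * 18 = -40320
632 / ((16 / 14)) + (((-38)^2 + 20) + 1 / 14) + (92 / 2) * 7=32747 / 14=2339.07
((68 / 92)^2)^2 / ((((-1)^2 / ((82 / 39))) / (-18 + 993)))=171218050 / 279841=611.84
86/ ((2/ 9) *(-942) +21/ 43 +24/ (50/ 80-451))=-0.41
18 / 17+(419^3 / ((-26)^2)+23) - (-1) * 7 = 1250877931 / 11492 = 108847.71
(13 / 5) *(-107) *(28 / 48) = -9737 / 60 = -162.28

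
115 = 115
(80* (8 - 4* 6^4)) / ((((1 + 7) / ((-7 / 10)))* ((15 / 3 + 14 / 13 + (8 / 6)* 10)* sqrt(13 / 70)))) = 108696* sqrt(910) / 757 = 4331.50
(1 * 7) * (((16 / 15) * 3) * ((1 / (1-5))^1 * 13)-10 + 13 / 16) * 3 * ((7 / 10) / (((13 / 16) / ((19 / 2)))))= -4376631 / 1300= -3366.64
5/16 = 0.31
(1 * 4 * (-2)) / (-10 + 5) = 8 / 5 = 1.60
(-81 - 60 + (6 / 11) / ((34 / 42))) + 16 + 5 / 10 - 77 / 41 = -1927549 / 15334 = -125.70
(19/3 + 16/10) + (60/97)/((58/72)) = 367147/42195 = 8.70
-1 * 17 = -17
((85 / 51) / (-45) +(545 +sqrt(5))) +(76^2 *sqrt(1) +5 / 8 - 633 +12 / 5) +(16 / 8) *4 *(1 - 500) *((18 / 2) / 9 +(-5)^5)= sqrt(5) +13474834907 / 1080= 12476701.22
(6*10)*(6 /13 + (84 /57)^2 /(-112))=26.53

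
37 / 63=0.59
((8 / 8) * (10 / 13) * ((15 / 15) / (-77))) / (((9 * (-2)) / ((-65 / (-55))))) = 5 / 7623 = 0.00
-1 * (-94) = 94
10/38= 5/19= 0.26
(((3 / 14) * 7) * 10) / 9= 5 / 3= 1.67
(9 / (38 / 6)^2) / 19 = 81 / 6859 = 0.01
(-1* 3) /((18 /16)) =-8 /3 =-2.67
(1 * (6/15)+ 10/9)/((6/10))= 68/27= 2.52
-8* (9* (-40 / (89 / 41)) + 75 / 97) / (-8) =-1425045 / 8633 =-165.07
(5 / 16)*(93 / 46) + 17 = 12977 / 736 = 17.63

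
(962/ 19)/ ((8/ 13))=6253/ 76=82.28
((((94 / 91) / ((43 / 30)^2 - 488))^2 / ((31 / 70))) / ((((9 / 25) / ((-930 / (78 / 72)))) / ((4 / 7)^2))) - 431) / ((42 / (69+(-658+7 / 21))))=54856791635144905163783 / 9080818055168250573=6040.95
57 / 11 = 5.18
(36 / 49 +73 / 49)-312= -15179 / 49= -309.78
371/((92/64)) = 5936/23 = 258.09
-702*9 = -6318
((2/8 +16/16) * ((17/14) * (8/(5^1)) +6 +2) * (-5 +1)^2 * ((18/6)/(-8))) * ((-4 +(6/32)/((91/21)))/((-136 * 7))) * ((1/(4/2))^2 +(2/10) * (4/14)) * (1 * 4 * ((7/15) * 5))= -0.89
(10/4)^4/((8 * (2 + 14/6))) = 1875/1664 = 1.13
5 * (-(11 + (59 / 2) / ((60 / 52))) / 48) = -1097 / 288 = -3.81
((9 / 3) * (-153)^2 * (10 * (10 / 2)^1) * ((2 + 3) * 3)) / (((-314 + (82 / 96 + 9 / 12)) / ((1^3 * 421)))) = -212872082400 / 2999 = -70981021.14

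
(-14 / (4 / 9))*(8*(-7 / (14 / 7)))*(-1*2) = -1764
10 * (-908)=-9080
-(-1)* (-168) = -168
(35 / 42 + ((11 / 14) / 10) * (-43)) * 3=-1069 / 140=-7.64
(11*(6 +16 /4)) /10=11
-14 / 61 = -0.23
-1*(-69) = 69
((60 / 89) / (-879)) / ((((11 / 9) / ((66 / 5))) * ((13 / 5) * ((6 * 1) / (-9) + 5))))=-3240 / 4407013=-0.00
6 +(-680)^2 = 462406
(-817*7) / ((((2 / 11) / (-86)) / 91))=246162917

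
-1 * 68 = -68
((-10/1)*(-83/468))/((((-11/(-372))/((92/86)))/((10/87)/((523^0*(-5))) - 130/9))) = -4469198080/4814667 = -928.25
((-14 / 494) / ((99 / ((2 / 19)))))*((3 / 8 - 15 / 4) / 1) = 21 / 206492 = 0.00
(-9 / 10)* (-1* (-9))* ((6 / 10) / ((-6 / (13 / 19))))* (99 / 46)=104247 / 87400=1.19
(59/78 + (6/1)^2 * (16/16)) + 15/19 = 37.55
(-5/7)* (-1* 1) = 5/7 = 0.71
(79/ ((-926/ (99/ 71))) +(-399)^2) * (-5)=-52334105625/ 65746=-796004.41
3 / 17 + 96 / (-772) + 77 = 252808 / 3281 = 77.05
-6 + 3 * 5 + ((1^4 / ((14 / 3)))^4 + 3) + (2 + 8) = 845233 / 38416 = 22.00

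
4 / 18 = 2 / 9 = 0.22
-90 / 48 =-15 / 8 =-1.88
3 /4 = 0.75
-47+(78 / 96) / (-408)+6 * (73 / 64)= -262153 / 6528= -40.16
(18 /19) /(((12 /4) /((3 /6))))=3 /19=0.16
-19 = -19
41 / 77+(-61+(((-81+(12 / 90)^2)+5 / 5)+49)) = -1584367 / 17325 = -91.45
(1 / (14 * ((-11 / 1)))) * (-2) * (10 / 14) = 0.01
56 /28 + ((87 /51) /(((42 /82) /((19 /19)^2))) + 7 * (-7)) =-15590 /357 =-43.67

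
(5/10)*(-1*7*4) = -14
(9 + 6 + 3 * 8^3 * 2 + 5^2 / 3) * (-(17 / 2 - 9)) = 4643 / 3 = 1547.67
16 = 16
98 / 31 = 3.16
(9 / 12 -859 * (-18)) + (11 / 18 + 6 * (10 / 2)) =557761 / 36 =15493.36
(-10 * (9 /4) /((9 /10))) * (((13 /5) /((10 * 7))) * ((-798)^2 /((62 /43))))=-12713337 /31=-410107.65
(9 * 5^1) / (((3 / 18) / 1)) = 270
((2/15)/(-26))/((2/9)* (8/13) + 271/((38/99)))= -114/15698005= -0.00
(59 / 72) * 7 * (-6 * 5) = -2065 / 12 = -172.08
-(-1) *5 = 5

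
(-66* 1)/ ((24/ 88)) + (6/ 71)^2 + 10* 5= -967836/ 5041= -191.99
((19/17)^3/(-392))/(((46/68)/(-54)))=185193/651406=0.28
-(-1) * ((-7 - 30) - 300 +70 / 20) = -333.50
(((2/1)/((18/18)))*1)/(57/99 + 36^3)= 66/1539667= 0.00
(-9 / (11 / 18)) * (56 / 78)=-1512 / 143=-10.57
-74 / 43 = -1.72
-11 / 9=-1.22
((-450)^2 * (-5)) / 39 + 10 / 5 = -337474 / 13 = -25959.54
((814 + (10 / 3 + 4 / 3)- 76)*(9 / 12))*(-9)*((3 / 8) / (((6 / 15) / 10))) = -375975 / 8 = -46996.88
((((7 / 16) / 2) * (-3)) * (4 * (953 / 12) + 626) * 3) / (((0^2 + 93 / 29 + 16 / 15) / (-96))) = 41734.03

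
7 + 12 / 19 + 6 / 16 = 1217 / 152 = 8.01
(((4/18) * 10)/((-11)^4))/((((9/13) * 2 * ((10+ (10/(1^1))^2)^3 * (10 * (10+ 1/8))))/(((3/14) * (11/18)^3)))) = 13/326794762602000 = 0.00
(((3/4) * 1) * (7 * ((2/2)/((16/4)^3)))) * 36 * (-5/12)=-315/256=-1.23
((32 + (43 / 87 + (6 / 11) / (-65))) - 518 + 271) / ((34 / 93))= -206829706 / 352495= -586.76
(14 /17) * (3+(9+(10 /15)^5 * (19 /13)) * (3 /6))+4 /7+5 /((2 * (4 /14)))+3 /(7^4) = 8034771509 /515763612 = 15.58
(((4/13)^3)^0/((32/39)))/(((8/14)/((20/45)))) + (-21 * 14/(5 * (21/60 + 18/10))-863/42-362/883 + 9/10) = -5926982879/127575840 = -46.46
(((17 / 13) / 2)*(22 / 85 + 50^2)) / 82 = 19.94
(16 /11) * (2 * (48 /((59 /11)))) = 1536 /59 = 26.03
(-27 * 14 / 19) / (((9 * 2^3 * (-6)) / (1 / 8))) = 0.01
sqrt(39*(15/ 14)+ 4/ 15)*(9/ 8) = 3*sqrt(1854510)/ 560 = 7.30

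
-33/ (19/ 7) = -231/ 19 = -12.16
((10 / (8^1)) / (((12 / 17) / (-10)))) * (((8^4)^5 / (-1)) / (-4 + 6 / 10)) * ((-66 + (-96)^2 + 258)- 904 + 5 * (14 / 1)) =-51485150940099510272000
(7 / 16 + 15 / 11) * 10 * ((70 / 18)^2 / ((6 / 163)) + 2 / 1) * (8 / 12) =318025495 / 64152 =4957.37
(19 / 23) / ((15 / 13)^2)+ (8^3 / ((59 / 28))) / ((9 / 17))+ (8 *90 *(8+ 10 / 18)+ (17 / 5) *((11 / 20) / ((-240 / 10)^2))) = 517408471103 / 78163200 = 6619.59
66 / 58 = 33 / 29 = 1.14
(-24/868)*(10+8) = -108/217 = -0.50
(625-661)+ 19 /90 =-3221 /90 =-35.79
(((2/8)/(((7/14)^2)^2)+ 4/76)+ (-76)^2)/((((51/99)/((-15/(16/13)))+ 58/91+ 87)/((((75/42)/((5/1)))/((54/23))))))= 231539275/23067292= 10.04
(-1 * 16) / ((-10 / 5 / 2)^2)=-16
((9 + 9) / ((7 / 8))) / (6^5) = 1 / 378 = 0.00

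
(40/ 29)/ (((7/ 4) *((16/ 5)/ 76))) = 3800/ 203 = 18.72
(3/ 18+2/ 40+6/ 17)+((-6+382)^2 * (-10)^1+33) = -1442000959/ 1020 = -1413726.43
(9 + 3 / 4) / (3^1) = 13 / 4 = 3.25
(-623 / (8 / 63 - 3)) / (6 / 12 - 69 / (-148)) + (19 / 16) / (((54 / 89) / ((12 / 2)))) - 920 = -2548736999 / 3727152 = -683.83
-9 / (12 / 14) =-21 / 2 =-10.50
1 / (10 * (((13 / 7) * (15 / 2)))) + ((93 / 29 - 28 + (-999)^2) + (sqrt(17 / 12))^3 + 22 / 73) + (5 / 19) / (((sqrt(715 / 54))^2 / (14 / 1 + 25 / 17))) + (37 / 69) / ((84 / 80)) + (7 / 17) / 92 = 17 * sqrt(51) / 72 + 614781296923437563 / 616027311900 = 997979.02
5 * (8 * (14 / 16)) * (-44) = -1540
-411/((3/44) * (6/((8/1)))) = -24112/3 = -8037.33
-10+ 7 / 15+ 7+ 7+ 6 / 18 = 24 / 5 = 4.80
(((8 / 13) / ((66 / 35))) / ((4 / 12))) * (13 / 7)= 20 / 11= 1.82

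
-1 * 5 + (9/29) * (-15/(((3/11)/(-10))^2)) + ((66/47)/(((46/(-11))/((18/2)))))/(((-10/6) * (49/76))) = -6260.81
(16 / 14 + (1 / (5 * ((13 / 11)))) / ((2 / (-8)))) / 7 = 212 / 3185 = 0.07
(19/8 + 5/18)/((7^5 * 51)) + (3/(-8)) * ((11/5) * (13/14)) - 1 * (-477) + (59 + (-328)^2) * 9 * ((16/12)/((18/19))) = 841768501891799/617153040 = 1363954.23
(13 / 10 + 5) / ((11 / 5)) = 63 / 22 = 2.86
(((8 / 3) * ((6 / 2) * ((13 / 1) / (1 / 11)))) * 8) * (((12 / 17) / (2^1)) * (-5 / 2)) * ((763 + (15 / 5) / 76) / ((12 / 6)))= -995125560 / 323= -3080884.09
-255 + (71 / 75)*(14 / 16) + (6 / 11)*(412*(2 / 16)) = -1492133 / 6600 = -226.08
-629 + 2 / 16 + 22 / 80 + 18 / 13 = -40769 / 65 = -627.22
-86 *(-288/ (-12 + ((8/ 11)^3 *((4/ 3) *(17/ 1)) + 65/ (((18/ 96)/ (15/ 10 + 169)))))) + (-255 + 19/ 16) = -239203222759/ 943999280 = -253.39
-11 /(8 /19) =-209 /8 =-26.12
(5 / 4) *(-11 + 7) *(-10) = 50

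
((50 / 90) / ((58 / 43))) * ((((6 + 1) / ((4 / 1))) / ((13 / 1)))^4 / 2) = 516215 / 7633327104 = 0.00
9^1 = 9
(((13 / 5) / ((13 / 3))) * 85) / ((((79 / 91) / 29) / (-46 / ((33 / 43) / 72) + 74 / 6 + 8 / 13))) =-6370038703 / 869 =-7330309.21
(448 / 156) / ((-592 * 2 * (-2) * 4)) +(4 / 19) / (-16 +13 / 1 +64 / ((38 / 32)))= 99121 / 22326096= 0.00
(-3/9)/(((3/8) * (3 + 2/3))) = -8/33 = -0.24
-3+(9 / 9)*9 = 6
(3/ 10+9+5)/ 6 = 143/ 60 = 2.38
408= 408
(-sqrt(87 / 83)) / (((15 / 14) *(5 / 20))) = -56 *sqrt(7221) / 1245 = -3.82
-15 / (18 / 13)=-65 / 6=-10.83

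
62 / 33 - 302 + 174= -4162 / 33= -126.12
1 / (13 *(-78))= -1 / 1014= -0.00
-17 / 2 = -8.50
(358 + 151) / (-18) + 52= 427 / 18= 23.72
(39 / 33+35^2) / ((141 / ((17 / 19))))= 76432 / 9823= 7.78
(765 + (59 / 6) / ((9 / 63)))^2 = 25030009 / 36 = 695278.03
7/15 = 0.47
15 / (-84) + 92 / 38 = 1193 / 532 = 2.24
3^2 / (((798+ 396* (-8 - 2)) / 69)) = -207 / 1054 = -0.20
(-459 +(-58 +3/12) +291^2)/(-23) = -3659.32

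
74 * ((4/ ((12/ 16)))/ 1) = 1184/ 3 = 394.67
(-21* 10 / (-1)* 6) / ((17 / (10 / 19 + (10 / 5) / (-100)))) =60606 / 1615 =37.53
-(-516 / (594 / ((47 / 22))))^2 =-4084441 / 1185921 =-3.44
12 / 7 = 1.71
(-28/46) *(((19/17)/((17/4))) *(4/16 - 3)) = 2926/6647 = 0.44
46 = 46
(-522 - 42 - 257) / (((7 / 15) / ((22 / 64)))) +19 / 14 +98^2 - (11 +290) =1948711 / 224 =8699.60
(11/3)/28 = 0.13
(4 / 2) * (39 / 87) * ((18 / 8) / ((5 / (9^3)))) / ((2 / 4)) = 85293 / 145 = 588.23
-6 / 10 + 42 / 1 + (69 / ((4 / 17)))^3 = 8069836833 / 320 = 25218240.10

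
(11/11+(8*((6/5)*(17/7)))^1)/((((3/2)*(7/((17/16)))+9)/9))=43401/3745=11.59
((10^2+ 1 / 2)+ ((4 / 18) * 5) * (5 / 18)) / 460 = 16331 / 74520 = 0.22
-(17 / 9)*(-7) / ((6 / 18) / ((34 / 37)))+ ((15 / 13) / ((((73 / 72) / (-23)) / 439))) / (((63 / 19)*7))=-2367205714 / 5161611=-458.62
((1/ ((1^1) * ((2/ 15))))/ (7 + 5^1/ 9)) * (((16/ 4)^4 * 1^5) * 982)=4242240/ 17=249543.53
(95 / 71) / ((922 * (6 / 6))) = 95 / 65462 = 0.00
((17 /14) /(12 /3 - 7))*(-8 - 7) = 85 /14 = 6.07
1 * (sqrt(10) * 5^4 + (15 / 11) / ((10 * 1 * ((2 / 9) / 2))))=27 / 22 + 625 * sqrt(10)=1977.65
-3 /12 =-1 /4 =-0.25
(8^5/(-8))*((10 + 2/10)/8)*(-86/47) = 2245632/235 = 9555.88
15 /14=1.07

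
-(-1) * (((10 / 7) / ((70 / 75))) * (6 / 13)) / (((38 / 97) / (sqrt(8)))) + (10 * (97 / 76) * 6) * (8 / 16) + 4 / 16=43650 * sqrt(2) / 12103 + 2929 / 76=43.64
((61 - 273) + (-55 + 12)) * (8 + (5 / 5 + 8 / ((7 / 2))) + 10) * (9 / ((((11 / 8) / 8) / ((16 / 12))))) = -29180160 / 77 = -378963.12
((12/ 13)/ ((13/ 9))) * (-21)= -2268/ 169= -13.42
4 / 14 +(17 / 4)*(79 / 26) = 9609 / 728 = 13.20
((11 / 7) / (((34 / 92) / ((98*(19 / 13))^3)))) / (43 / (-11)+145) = 320822049779 / 3622853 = 88555.08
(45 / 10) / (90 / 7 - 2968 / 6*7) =-189 / 144892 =-0.00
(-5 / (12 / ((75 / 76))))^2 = 15625 / 92416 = 0.17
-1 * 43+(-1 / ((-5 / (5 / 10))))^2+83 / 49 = -202351 / 4900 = -41.30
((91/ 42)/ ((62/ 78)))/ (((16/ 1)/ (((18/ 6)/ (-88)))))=-507/ 87296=-0.01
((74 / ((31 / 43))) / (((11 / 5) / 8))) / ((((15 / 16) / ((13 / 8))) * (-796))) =-165464 / 203577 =-0.81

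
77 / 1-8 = 69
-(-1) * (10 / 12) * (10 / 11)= 0.76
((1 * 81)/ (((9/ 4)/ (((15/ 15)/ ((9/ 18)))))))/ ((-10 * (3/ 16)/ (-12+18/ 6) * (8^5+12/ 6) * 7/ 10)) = 1728/ 114695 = 0.02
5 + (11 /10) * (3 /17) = 883 /170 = 5.19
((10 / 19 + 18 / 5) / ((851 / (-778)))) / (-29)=304976 / 2344505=0.13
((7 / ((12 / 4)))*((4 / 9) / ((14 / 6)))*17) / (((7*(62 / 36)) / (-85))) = -11560 / 217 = -53.27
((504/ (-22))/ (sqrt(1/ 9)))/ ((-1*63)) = 12/ 11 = 1.09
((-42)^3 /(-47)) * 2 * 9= 1333584 /47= 28374.13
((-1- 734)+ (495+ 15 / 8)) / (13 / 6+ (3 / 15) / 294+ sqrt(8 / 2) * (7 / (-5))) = 93345 / 248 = 376.39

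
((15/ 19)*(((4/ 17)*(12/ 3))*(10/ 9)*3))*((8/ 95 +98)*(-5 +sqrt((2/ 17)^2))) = -123743040/ 104329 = -1186.08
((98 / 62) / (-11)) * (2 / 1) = -98 / 341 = -0.29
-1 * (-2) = 2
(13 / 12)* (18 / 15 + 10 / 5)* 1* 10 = 34.67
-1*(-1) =1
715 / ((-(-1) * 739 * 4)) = 715 / 2956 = 0.24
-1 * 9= -9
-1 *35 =-35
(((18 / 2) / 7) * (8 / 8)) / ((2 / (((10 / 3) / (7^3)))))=15 / 2401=0.01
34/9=3.78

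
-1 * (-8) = 8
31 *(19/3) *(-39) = -7657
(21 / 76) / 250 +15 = 285021 / 19000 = 15.00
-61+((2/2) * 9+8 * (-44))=-404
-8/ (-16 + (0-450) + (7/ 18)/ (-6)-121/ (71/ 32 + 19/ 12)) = 315360/ 19626803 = 0.02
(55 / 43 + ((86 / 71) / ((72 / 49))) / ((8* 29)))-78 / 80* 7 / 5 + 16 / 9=360253663 / 212488800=1.70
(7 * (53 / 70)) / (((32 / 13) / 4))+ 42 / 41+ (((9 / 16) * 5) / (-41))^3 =13602034999 / 1411502080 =9.64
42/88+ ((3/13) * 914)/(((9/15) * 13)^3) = 10425029/11310156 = 0.92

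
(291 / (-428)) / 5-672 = -1438371 / 2140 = -672.14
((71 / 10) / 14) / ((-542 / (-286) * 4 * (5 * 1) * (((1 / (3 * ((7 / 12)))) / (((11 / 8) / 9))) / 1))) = 111683 / 31219200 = 0.00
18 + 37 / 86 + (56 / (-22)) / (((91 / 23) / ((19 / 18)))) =1964731 / 110682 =17.75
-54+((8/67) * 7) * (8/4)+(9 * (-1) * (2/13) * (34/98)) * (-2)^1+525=20214157/42679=473.63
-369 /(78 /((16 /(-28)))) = 246 /91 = 2.70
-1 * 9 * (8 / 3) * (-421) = 10104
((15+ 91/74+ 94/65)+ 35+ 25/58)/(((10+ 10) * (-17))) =-1851971/11856650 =-0.16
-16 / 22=-8 / 11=-0.73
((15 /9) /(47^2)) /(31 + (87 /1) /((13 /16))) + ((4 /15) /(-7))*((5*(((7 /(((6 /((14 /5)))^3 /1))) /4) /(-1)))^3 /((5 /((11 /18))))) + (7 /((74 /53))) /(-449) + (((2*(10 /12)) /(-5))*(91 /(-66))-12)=-11117667411312320829920291 /962711111282019412500000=-11.55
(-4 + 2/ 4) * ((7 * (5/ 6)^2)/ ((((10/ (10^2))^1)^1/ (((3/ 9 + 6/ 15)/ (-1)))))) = 124.77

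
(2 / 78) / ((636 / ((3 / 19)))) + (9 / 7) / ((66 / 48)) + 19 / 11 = 32203937 / 12096084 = 2.66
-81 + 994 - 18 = 895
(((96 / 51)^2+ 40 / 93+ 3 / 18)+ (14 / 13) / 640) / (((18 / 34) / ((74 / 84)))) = 5711290141 / 828696960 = 6.89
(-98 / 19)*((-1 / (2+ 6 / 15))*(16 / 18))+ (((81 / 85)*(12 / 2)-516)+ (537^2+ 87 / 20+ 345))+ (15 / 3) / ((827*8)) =83145892747811 / 288490680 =288209.98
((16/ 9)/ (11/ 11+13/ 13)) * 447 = 1192/ 3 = 397.33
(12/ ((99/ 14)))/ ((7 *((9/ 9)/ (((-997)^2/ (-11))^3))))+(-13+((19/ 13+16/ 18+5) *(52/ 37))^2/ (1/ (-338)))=-290421088777270984281053/ 1623525849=-178882947232502.60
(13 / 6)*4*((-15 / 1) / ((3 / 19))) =-2470 / 3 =-823.33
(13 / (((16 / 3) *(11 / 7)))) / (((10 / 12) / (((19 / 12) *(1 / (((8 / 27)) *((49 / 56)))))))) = 20007 / 1760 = 11.37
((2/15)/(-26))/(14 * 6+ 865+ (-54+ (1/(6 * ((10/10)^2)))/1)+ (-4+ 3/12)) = -0.00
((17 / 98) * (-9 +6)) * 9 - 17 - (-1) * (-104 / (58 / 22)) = -173737 / 2842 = -61.13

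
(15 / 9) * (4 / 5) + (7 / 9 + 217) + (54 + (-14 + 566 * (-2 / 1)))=-7856 / 9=-872.89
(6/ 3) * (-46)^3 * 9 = -1752048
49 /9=5.44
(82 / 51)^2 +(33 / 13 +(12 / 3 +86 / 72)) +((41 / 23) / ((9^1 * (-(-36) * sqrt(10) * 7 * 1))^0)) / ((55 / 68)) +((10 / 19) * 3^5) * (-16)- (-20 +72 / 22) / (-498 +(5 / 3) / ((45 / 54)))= -204957412889951 / 100774236420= -2033.83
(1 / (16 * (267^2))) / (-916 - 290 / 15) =-1 / 1066863648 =-0.00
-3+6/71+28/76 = -3436/1349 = -2.55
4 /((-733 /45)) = -180 /733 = -0.25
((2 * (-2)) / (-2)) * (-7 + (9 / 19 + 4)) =-96 / 19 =-5.05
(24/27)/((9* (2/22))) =88/81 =1.09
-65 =-65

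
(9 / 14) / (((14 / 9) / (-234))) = -9477 / 98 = -96.70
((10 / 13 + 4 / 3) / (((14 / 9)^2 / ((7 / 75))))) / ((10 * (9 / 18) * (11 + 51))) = 369 / 1410500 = 0.00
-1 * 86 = -86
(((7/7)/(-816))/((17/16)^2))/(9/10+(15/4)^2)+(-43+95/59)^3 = -256920730714820824/3623416053957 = -70905.67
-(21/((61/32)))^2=-451584/3721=-121.36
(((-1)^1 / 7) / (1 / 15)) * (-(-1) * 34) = -72.86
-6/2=-3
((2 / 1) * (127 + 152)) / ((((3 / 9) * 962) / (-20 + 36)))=13392 / 481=27.84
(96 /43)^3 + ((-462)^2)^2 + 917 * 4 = 45558344815.13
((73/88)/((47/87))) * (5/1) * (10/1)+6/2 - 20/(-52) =2155067/26884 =80.16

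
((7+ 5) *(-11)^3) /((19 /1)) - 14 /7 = -16010 /19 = -842.63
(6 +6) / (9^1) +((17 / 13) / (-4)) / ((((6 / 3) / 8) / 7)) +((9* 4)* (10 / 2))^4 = 1049759992.18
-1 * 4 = -4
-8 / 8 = -1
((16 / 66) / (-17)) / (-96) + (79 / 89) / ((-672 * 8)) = -4447 / 268418304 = -0.00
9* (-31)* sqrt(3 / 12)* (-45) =12555 / 2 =6277.50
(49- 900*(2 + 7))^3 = -521854556651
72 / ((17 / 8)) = 576 / 17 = 33.88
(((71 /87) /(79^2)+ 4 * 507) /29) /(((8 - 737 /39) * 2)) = -14314782911 /4461378850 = -3.21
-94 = -94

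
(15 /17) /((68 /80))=300 /289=1.04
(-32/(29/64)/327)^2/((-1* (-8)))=524288/89927289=0.01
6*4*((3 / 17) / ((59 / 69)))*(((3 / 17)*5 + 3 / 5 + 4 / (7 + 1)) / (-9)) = -93012 / 85255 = -1.09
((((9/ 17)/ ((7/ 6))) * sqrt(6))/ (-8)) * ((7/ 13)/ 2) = -27 * sqrt(6)/ 1768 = -0.04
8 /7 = 1.14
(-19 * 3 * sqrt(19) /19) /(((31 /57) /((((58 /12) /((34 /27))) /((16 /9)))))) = -401679 * sqrt(19) /33728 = -51.91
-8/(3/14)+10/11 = -1202/33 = -36.42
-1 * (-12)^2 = -144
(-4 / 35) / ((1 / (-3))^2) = -36 / 35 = -1.03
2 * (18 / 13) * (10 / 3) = 120 / 13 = 9.23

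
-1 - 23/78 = -101/78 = -1.29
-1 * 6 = -6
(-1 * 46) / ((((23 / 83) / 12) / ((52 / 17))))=-103584 / 17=-6093.18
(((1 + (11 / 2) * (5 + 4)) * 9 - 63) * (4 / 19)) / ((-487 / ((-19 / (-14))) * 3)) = -261 / 3409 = -0.08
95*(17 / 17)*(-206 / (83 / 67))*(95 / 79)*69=-8594850450 / 6557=-1310790.06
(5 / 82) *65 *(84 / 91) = 150 / 41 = 3.66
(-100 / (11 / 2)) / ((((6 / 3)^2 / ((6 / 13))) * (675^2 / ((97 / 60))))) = -97 / 13030875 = -0.00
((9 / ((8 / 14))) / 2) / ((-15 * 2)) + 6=459 / 80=5.74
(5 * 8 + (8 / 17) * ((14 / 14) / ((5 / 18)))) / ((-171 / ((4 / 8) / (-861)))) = 0.00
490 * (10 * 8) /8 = 4900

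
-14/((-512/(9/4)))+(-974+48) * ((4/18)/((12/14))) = -6635867/27648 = -240.01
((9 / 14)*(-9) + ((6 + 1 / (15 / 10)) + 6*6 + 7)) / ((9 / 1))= 1843 / 378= 4.88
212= 212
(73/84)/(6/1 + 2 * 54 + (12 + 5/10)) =0.01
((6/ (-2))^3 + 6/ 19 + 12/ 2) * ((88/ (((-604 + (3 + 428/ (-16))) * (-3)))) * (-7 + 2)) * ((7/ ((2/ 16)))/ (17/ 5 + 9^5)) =2934400/ 640302489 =0.00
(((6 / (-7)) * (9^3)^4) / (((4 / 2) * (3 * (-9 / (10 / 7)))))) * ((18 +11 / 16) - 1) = 113276018741.67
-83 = -83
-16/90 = -8/45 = -0.18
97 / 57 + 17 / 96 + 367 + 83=824227 / 1824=451.88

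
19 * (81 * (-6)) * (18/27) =-6156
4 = 4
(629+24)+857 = 1510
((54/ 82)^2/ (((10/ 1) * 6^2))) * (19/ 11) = 1539/ 739640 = 0.00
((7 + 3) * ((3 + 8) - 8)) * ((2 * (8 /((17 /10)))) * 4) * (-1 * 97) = -1862400 /17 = -109552.94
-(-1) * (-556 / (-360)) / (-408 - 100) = -139 / 45720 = -0.00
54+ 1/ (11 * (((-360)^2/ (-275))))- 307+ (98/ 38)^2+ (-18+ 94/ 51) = -8351423225/ 31814208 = -262.51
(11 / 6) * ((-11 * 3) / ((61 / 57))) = -6897 / 122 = -56.53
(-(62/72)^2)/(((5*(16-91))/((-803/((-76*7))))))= 771683/258552000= 0.00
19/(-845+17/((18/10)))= -171/7520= -0.02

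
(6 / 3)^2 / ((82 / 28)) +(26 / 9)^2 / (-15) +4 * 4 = 837364 / 49815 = 16.81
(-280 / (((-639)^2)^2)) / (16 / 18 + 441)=-280 / 73674384140673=-0.00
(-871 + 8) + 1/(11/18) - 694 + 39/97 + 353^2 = 131298659/1067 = 123054.04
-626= -626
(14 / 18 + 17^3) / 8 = 5528 / 9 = 614.22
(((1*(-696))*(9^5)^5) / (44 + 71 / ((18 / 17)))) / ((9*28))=-17853819746785156927895.85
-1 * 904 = -904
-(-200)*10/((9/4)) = 888.89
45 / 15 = 3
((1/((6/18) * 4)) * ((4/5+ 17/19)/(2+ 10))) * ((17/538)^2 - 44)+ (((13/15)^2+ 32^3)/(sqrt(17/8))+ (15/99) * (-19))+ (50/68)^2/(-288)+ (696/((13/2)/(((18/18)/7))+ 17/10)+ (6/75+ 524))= 3945667446182437391/7426653952291200+ 14745938 * sqrt(34)/3825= 23010.46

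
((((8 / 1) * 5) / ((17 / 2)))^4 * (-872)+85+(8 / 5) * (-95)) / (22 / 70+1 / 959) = -8156686798765 / 6013512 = -1356393.20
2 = 2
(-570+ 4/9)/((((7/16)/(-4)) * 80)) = 20504/315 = 65.09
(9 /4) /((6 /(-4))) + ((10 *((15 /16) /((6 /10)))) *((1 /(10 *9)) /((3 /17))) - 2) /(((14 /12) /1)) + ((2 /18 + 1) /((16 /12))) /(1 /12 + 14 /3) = -21025 /9576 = -2.20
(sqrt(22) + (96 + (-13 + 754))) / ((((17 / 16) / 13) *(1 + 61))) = 104 *sqrt(22) / 527 + 2808 / 17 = 166.10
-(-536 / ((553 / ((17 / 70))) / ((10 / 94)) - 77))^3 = 756556092928 / 47660394438712125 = 0.00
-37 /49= -0.76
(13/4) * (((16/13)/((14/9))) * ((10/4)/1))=45/7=6.43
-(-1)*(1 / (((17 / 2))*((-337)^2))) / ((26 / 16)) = 16 / 25098749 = 0.00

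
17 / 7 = 2.43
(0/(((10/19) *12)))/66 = 0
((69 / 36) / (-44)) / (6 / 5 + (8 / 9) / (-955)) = -65895 / 1813856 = -0.04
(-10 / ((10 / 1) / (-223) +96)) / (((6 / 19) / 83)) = -1758355 / 64194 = -27.39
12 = 12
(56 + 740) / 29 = 796 / 29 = 27.45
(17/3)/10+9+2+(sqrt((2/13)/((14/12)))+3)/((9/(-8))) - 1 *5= 39/10 - 16 *sqrt(273)/819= 3.58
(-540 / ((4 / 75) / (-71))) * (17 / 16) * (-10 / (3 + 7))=-12220875 / 16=-763804.69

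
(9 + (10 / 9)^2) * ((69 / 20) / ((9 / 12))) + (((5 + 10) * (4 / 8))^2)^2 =20808197 / 6480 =3211.14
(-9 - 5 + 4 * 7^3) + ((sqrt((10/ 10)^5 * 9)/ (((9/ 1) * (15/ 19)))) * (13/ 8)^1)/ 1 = 489127/ 360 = 1358.69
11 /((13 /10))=110 /13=8.46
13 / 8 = 1.62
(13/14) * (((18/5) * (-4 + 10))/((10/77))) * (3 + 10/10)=15444/25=617.76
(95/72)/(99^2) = 95/705672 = 0.00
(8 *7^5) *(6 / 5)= 806736 / 5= 161347.20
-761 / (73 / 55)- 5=-578.36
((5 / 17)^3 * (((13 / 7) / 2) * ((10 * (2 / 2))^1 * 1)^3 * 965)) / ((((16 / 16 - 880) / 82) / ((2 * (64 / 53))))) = -8229520000000 / 1602173517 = -5136.47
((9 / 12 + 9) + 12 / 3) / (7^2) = 55 / 196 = 0.28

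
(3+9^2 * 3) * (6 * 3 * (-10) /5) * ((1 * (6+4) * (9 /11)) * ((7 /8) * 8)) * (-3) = 16737840 /11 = 1521621.82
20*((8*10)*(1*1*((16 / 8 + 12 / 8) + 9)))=20000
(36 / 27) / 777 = 4 / 2331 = 0.00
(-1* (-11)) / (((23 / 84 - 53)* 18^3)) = -77 / 2152494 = -0.00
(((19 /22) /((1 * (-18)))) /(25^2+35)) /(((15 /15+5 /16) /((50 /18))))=-95 /617463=-0.00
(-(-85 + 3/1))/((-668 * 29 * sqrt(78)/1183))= -3731 * sqrt(78)/58116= -0.57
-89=-89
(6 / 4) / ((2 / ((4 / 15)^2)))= 4 / 75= 0.05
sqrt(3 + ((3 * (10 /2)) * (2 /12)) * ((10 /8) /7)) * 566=283 * sqrt(2702) /14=1050.75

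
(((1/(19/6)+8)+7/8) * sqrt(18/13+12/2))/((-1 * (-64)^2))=-1397 * sqrt(78)/2023424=-0.01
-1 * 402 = -402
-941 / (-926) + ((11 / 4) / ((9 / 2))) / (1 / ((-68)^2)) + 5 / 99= 2826.84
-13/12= -1.08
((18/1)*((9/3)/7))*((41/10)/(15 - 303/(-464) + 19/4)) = 513648/331345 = 1.55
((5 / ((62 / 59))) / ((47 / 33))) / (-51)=-3245 / 49538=-0.07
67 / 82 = 0.82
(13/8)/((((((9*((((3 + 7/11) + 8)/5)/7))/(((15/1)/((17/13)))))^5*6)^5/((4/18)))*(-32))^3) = -9817475217843984622292054391779585563087742484195859821178426305760115994636134646234387727418667444031390850496136801887946412411642331064467851010083997478829151026727944316109614168280764669153796091668840978180145310322485815758352392970618986636055669069229003948518525954029160143885120171081126727585797198116779327392578125/144197307101348124360101245525488953706350749337194302390753972448238200653465127838976424968427984108344830949666282071855353174437622225928567506674410984939962207398985288217267496834638822908414672097221238627972234429669413625185958106965261987931129822871390363381060077248285680048151373128876949504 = -68083623856746763271883620.00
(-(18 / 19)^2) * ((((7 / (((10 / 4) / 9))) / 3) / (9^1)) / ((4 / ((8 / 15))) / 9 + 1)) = -0.46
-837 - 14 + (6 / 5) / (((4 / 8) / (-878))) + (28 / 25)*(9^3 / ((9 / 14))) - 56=-43603 / 25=-1744.12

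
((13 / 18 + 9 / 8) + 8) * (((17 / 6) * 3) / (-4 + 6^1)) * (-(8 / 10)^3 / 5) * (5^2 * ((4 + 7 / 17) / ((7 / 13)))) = -18434 / 21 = -877.81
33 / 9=11 / 3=3.67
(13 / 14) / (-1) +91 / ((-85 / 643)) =-820287 / 1190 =-689.32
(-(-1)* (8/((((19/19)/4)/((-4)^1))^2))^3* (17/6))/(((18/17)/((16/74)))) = 4964982194176/999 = 4969952146.32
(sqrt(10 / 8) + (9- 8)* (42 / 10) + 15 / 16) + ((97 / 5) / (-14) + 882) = sqrt(5) / 2 + 496021 / 560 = 886.87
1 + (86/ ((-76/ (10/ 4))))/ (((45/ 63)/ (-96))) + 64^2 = 85067/ 19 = 4477.21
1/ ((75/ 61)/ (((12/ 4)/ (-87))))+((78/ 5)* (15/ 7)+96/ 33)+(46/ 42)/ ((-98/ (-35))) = 28683489/ 781550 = 36.70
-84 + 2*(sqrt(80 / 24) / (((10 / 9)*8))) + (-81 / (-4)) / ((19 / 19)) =-255 / 4 + 3*sqrt(30) / 40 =-63.34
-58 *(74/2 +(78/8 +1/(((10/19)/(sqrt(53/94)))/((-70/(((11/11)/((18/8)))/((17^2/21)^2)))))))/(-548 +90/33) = 59653/11996 - 506220781 *sqrt(4982)/7893368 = -4521.70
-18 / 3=-6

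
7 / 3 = 2.33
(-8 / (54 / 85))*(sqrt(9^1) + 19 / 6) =-6290 / 81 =-77.65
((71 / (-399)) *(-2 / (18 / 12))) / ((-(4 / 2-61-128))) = 284 / 223839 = 0.00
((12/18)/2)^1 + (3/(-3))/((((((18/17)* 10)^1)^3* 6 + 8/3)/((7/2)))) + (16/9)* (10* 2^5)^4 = 35237288770902443267/1890275472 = 18641351111.44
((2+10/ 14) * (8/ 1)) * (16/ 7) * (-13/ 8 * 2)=-161.31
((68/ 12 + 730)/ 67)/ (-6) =-2207/ 1206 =-1.83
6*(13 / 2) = 39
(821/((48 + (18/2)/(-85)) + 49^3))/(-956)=-69785/9564049616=-0.00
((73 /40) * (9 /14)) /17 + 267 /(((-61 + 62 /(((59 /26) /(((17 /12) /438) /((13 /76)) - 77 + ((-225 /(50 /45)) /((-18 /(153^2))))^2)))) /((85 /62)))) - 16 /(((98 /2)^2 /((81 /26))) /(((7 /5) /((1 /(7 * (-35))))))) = 1620897328708893732604257 /225441131863175789353520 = 7.19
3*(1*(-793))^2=1886547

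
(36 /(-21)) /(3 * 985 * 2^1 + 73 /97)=-1164 /4013401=-0.00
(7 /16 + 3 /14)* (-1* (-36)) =657 /28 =23.46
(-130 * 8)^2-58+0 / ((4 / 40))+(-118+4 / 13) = 14058516 / 13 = 1081424.31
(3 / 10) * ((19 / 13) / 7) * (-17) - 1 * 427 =-428.06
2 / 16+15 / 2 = 61 / 8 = 7.62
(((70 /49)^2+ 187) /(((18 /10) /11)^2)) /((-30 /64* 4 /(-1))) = 44832920 /11907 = 3765.26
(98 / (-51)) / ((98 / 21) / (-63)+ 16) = -441 / 3655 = -0.12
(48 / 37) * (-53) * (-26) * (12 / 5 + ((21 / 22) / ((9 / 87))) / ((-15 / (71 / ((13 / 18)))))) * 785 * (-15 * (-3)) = -1492615654560 / 407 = -3667360330.61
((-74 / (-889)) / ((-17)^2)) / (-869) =-74 / 223264349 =-0.00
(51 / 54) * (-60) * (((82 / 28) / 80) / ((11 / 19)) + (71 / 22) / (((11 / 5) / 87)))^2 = -5090382501269537 / 5509701120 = -923894.49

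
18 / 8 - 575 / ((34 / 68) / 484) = -2226391 / 4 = -556597.75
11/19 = 0.58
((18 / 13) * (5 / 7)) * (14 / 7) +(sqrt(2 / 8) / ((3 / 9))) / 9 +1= 1717 / 546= 3.14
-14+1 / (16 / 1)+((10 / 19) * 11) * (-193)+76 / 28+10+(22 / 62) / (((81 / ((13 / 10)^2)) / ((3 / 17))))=-846753639187 / 756982800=-1118.59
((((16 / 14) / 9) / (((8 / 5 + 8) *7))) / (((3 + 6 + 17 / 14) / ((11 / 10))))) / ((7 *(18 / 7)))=0.00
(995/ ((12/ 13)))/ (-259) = -4.16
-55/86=-0.64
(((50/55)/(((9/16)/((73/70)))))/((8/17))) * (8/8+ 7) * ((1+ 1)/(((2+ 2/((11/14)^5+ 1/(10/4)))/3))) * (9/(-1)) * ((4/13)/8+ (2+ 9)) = -765617804344/217837763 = -3514.62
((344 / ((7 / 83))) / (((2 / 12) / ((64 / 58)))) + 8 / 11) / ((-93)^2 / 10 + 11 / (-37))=22312275760 / 714343399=31.23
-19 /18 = -1.06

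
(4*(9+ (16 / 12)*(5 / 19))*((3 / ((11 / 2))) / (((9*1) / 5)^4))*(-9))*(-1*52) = 138580000 / 152361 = 909.55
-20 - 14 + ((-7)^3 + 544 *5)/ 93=-785/ 93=-8.44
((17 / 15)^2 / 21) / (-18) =-289 / 85050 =-0.00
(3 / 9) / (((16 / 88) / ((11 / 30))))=121 / 180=0.67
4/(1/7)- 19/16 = 429/16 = 26.81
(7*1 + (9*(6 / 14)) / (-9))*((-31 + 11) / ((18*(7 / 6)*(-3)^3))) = 920 / 3969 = 0.23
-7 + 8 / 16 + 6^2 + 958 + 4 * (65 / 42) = 41735 / 42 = 993.69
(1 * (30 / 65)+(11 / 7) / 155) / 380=6653 / 5359900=0.00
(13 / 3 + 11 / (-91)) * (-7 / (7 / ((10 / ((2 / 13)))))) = -5750 / 21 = -273.81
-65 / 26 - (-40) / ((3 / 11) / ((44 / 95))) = 7459 / 114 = 65.43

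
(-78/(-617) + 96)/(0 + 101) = 59310/62317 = 0.95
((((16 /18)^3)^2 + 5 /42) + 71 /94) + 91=16149935336 /174844089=92.37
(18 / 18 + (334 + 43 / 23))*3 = 23244 / 23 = 1010.61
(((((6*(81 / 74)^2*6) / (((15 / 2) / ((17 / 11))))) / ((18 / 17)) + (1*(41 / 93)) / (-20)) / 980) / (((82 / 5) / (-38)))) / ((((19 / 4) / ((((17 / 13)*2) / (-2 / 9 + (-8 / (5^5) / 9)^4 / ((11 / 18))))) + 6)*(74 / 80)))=-3510641625624275207519531250 / 918089814740491720770397471769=-0.00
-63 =-63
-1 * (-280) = 280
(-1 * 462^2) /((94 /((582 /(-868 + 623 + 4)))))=62112204 /11327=5483.55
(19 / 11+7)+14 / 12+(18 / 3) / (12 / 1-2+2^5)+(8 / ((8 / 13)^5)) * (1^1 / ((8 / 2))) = 123754987 / 3784704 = 32.70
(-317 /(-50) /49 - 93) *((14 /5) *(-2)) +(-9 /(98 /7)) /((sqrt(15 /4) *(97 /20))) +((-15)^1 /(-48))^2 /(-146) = 17008524941 /32704000 - 12 *sqrt(15) /679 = 520.01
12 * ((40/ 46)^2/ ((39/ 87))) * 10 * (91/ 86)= 4872000/ 22747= 214.18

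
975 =975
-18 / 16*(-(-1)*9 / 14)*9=-729 / 112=-6.51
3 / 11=0.27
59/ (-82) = -59/ 82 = -0.72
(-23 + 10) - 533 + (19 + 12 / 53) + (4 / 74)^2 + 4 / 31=-1184557641 / 2249267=-526.64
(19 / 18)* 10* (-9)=-95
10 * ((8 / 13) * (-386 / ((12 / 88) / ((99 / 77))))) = -2038080 / 91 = -22396.48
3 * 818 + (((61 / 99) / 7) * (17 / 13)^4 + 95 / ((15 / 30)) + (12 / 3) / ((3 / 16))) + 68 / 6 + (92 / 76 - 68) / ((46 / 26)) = 22827377597126 / 8649441801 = 2639.17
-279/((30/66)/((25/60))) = -1023/4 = -255.75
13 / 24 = 0.54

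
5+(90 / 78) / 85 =1108 / 221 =5.01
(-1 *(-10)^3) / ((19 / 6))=6000 / 19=315.79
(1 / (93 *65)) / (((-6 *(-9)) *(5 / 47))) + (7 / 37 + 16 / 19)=1183341791 / 1147401450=1.03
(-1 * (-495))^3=121287375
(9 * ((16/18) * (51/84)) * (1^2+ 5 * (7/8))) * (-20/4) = -3655/28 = -130.54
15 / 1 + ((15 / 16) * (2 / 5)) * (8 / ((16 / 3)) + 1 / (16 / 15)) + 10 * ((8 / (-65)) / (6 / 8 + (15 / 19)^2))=49554511 / 3299712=15.02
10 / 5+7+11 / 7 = 74 / 7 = 10.57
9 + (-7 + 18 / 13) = 3.38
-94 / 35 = -2.69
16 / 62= 8 / 31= 0.26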